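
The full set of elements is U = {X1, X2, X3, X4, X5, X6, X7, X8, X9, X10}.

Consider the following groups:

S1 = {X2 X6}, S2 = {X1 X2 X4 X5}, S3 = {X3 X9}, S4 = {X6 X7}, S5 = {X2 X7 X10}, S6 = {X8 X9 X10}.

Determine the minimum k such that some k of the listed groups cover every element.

4

Take {S2, S3, S4, S6}. Their union is {X1, X2, X3, X4, X5, X6, X7, X8, X9, X10}, which is all 10 elements.
No 3 of the 6 groups cover everything (all 20 combinations miss at least one element), so 4 is optimal.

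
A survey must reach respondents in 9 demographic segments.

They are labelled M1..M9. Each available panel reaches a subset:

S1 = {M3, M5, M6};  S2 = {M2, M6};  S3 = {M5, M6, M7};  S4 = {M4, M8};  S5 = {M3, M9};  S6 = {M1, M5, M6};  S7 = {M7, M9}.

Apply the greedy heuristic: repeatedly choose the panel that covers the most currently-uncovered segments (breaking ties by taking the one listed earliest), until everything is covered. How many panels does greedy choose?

Greedy: pick S1 (covers 3 new) → pick S4 (covers 2 new) → pick S7 (covers 2 new) → pick S2 (covers 1 new) → pick S6 (covers 1 new). Total picks: 5.

5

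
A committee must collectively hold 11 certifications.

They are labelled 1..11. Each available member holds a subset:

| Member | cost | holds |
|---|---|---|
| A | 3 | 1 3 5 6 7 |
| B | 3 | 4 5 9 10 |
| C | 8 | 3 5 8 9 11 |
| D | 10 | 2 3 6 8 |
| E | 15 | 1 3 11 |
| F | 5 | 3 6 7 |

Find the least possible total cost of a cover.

A, B, C, D together cover every certification (A ∪ B ∪ C ∪ D = {1, 2, 3, 4, 5, 6, 7, 8, 9, 10, 11}); total cost 3 + 3 + 8 + 10 = 24.
No covering selection has total cost below 24.

24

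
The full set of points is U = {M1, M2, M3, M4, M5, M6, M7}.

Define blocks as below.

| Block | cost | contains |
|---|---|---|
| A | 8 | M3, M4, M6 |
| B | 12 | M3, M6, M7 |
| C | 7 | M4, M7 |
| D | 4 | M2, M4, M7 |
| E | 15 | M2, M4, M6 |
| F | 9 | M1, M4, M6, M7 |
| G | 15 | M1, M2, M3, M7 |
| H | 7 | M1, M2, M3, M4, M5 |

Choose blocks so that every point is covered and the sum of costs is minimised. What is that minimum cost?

16

F, H together cover every point (F ∪ H = {M1, M2, M3, M4, M5, M6, M7}); total cost 9 + 7 = 16.
The greedy pick D, H, A costs 19; no covering selection beats 16.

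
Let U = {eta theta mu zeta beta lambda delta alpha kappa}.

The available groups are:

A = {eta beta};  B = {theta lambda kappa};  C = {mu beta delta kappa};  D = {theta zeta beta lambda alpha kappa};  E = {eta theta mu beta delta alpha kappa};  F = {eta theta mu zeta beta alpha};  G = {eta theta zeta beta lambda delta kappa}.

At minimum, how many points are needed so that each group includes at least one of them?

2

H = {beta, kappa} meets every group (each contains at least one member of H), and |H| = 2.
The groups A, B are pairwise disjoint, so any hitting set needs a separate point for each — at least 2. Hence 2 is optimal.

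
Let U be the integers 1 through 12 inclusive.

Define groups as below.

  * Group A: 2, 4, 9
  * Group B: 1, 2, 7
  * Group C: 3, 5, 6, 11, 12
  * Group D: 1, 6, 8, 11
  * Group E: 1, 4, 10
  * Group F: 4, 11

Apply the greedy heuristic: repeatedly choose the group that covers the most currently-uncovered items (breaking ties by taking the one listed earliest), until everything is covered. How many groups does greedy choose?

5

Greedy: pick C (covers 5 new) → pick A (covers 3 new) → pick B (covers 2 new) → pick D (covers 1 new) → pick E (covers 1 new). Total picks: 5.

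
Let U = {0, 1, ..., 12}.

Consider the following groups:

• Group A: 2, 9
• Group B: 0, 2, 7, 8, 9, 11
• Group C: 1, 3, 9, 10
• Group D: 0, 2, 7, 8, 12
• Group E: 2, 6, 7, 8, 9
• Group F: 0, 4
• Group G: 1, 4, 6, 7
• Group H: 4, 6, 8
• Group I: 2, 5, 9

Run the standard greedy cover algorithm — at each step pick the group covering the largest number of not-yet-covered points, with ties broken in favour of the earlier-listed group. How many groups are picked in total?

Greedy: pick B (covers 6 new) → pick C (covers 3 new) → pick G (covers 2 new) → pick D (covers 1 new) → pick I (covers 1 new). Total picks: 5.

5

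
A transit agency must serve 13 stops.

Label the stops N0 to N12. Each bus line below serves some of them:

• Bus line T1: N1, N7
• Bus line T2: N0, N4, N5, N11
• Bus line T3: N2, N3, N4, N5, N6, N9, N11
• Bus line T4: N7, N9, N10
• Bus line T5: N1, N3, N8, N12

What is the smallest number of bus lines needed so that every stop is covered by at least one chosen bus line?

4

Take {T2, T3, T4, T5}. Their union is {N0, N1, N2, N3, N4, N5, N6, N7, N8, N9, N10, N11, N12}, which is all 13 stops.
Only T2 contains N0, so T2 is forced; the remaining 9 stops need at least 3 more bus lines (each remaining bus line adds at most 4) — so at least 4 bus lines are needed, and 4 is optimal.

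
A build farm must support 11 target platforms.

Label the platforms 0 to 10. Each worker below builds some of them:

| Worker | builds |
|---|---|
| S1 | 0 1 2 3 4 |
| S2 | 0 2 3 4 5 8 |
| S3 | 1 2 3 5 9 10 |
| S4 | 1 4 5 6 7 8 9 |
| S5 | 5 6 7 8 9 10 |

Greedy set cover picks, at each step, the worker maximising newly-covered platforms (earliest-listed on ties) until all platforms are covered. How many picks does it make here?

3

Greedy: pick S4 (covers 7 new) → pick S1 (covers 3 new) → pick S3 (covers 1 new). Total picks: 3.
(The true minimum cover uses only 2 workers, so greedy is not optimal here.)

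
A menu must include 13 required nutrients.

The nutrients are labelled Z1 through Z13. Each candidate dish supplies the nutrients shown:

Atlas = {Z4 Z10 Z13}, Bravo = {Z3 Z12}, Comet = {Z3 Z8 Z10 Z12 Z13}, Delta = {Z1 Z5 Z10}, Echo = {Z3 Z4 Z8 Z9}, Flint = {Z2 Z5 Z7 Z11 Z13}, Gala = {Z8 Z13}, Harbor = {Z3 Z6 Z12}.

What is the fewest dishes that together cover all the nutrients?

Take {Delta, Echo, Flint, Harbor}. Their union is {Z1, Z2, Z3, Z4, Z5, Z6, Z7, Z8, Z9, Z10, Z11, Z12, Z13}, which is all 13 nutrients.
Only Delta contains Z1, so Delta is forced; the remaining 10 nutrients need at least 3 more dishes (each remaining dish adds at most 4) — so at least 4 dishes are needed, and 4 is optimal.

4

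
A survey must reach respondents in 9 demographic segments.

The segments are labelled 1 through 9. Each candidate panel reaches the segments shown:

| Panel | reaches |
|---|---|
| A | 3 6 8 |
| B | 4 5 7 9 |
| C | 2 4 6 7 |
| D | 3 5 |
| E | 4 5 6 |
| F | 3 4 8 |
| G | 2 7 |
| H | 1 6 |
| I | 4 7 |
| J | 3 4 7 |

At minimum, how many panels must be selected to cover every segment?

4

B and C and F and H together: B ∪ C ∪ F ∪ H = {1, 2, 3, 4, 5, 6, 7, 8, 9} — every segment is covered.
No 3 of the 10 panels cover everything (all 120 combinations miss at least one segment), so 4 is optimal.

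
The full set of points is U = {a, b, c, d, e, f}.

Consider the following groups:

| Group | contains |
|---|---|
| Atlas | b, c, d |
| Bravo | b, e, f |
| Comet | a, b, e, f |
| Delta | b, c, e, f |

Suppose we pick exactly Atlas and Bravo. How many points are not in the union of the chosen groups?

1

Union of Atlas, Bravo = {b, c, d, e, f}.
Not covered: a — 1 point.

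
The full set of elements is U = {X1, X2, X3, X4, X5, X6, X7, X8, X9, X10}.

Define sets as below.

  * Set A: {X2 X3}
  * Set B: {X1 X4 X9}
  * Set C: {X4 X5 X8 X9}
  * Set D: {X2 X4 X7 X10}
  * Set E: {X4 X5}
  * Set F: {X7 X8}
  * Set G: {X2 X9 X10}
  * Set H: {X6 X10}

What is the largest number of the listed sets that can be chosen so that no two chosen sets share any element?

4

A, B, F, H are pairwise disjoint (A={X2,X3}; B={X1,X4,X9}; F={X7,X8}; H={X6,X10}).
Every remaining set overlaps one of these, and no 5 of the listed sets are pairwise disjoint, so 4 is the maximum.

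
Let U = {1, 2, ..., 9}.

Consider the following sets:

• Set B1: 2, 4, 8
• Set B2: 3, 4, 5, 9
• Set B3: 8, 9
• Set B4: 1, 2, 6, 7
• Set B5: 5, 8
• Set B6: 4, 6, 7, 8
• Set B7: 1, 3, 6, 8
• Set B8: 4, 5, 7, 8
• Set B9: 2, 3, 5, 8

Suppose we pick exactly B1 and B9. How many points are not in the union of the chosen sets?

Union of B1, B9 = {2, 3, 4, 5, 8}.
Not covered: 1, 6, 7, 9 — 4 points.

4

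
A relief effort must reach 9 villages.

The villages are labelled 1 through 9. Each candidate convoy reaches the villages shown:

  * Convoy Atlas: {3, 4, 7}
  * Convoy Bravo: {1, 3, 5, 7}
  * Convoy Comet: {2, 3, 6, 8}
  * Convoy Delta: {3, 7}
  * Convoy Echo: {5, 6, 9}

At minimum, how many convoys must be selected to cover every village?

4

Atlas and Bravo and Comet and Echo together: Atlas ∪ Bravo ∪ Comet ∪ Echo = {1, 2, 3, 4, 5, 6, 7, 8, 9} — every village is covered.
No 3 of the 5 convoys cover everything (all 10 combinations miss at least one village), so 4 is optimal.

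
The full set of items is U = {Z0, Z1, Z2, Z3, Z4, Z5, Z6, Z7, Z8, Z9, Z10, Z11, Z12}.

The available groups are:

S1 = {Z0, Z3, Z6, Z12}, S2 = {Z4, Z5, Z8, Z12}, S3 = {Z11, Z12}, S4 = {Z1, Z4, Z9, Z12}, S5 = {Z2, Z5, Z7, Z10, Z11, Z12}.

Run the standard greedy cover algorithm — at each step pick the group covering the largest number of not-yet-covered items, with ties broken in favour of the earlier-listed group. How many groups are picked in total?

Greedy: pick S5 (covers 6 new) → pick S1 (covers 3 new) → pick S4 (covers 3 new) → pick S2 (covers 1 new). Total picks: 4.

4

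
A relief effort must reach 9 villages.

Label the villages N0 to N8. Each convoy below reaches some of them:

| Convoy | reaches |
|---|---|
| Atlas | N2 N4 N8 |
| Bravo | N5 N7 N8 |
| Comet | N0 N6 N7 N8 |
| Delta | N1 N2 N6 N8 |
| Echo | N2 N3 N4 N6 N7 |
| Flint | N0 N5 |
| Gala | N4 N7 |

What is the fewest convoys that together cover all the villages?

Take {Delta, Echo, Flint}. Their union is {N0, N1, N2, N3, N4, N5, N6, N7, N8}, which is all 9 villages.
Only Delta contains N1, so Delta is forced; the remaining 5 villages need at least 2 more convoys (each remaining convoy adds at most 3) — so at least 3 convoys are needed, and 3 is optimal.

3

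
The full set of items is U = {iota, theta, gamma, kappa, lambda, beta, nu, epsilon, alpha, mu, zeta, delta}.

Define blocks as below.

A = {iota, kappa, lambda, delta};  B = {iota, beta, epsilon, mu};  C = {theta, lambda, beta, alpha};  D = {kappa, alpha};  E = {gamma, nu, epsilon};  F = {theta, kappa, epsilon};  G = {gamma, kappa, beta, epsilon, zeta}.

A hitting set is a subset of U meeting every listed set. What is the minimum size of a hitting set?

3

H = {kappa, epsilon, alpha} meets every block (each contains at least one member of H), and |H| = 3.
No choice of 2 items meets every block, so 3 is the minimum.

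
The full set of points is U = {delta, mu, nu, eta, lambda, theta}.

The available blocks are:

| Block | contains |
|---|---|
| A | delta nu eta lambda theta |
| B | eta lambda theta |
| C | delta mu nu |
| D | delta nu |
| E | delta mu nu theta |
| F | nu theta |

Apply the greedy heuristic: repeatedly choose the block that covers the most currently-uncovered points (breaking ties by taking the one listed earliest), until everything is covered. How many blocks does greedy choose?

Greedy: pick A (covers 5 new) → pick C (covers 1 new). Total picks: 2.

2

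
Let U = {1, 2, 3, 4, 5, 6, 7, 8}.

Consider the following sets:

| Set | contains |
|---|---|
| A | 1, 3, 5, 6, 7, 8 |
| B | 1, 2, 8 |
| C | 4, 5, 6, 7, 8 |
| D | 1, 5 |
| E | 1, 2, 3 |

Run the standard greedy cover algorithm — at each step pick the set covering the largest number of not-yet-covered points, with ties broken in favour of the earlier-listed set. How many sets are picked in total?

Greedy: pick A (covers 6 new) → pick B (covers 1 new) → pick C (covers 1 new). Total picks: 3.
(The true minimum cover uses only 2 sets, so greedy is not optimal here.)

3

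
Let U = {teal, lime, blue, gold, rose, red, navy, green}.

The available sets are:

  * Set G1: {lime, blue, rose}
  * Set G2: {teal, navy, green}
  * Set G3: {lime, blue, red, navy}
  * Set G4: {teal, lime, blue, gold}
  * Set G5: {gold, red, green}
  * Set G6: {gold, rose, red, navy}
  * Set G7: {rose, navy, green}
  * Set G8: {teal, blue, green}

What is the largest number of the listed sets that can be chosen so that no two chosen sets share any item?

G1, G2 are pairwise disjoint (G1={lime,blue,rose}; G2={teal,navy,green}).
Every remaining set overlaps one of these, and no 3 of the listed sets are pairwise disjoint, so 2 is the maximum.

2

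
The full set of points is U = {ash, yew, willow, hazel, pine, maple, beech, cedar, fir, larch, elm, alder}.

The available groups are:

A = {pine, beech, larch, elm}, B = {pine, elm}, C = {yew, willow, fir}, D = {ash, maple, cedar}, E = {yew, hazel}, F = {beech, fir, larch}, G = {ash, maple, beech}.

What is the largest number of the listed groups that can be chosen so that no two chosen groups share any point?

B, D, E, F are pairwise disjoint (B={pine,elm}; D={ash,maple,cedar}; E={yew,hazel}; F={beech,fir,larch}).
Every remaining group overlaps one of these, and no 5 of the listed groups are pairwise disjoint, so 4 is the maximum.

4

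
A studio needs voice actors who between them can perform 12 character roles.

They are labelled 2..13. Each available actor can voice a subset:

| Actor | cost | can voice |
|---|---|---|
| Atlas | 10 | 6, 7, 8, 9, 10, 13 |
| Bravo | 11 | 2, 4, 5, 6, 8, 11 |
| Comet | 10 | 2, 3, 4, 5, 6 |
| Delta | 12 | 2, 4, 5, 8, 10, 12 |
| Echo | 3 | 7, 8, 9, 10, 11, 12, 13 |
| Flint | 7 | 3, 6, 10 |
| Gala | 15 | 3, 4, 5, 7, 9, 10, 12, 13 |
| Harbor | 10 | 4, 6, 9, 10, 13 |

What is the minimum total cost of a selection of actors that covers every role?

Comet, Echo together cover every role (Comet ∪ Echo = {2, 3, 4, 5, 6, 7, 8, 9, 10, 11, 12, 13}); total cost 10 + 3 = 13.
No covering selection has total cost below 13.

13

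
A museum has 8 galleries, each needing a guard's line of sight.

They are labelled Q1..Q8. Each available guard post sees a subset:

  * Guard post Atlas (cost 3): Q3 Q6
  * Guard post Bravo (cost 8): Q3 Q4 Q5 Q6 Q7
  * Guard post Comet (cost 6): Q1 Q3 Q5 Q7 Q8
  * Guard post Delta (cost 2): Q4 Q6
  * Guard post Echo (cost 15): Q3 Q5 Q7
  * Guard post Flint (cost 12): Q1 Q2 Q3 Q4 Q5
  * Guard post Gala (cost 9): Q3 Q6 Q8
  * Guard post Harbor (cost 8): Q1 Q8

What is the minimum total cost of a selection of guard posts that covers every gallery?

Comet, Delta, Flint together cover every gallery (Comet ∪ Delta ∪ Flint = {Q1, Q2, Q3, Q4, Q5, Q6, Q7, Q8}); total cost 6 + 2 + 12 = 20.
No covering selection has total cost below 20.

20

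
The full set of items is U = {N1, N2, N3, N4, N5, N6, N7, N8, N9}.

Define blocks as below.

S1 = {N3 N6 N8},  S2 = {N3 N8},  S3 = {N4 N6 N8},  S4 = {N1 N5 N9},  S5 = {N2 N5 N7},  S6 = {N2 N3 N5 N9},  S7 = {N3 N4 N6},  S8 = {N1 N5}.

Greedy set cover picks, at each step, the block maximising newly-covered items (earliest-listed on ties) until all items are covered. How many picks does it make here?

4

Greedy: pick S6 (covers 4 new) → pick S3 (covers 3 new) → pick S4 (covers 1 new) → pick S5 (covers 1 new). Total picks: 4.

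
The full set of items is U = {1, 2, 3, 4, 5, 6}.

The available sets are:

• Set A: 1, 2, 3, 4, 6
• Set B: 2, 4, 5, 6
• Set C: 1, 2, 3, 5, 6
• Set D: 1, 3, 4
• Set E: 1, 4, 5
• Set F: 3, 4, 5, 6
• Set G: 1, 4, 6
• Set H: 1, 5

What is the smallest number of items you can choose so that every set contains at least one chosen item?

2

Take T = {4, 5}. Each listed set contains at least one of these, so T is a hitting set of size 2.
No single item lies in every set, so at least 2 are needed and 2 is optimal.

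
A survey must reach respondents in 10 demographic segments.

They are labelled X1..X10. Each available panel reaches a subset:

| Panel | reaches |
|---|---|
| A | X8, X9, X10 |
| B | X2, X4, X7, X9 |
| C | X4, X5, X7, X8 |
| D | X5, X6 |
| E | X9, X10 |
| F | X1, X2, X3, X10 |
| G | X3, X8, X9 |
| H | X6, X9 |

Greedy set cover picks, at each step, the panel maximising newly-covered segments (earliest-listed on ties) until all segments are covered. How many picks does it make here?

Greedy: pick B (covers 4 new) → pick F (covers 3 new) → pick C (covers 2 new) → pick D (covers 1 new). Total picks: 4.
(The true minimum cover uses only 3 panels, so greedy is not optimal here.)

4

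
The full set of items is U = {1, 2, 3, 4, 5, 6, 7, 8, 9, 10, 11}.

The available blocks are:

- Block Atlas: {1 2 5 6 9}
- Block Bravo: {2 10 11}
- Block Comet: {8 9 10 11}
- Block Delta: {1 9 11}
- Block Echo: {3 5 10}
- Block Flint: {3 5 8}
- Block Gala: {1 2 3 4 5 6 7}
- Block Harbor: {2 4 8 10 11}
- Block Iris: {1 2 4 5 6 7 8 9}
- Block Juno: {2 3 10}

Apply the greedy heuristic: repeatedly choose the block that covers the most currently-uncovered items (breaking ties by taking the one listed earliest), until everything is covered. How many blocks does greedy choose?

Greedy: pick Iris (covers 8 new) → pick Bravo (covers 2 new) → pick Echo (covers 1 new). Total picks: 3.
(The true minimum cover uses only 2 blocks, so greedy is not optimal here.)

3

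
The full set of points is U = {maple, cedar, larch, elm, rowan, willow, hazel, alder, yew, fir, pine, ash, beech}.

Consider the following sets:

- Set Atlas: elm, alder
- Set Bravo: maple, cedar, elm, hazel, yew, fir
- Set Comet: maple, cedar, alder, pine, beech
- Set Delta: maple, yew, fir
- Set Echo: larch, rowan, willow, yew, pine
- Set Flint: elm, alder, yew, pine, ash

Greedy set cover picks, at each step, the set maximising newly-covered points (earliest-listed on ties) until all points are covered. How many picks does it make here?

Greedy: pick Bravo (covers 6 new) → pick Echo (covers 4 new) → pick Comet (covers 2 new) → pick Flint (covers 1 new). Total picks: 4.

4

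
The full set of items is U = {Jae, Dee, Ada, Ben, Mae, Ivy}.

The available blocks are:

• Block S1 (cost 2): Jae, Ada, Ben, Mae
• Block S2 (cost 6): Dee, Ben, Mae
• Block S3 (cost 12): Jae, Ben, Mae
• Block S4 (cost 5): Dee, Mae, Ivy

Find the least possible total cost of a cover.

7

S1, S4 together cover every item (S1 ∪ S4 = {Jae, Dee, Ada, Ben, Mae, Ivy}); total cost 2 + 5 = 7.
No covering selection has total cost below 7.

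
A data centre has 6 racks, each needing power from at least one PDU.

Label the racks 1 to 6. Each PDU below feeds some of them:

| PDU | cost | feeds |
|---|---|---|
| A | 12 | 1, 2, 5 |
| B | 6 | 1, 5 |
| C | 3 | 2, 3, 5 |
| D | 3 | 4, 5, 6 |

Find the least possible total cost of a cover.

12

B, C, D together cover every rack (B ∪ C ∪ D = {1, 2, 3, 4, 5, 6}); total cost 6 + 3 + 3 = 12.
No covering selection has total cost below 12.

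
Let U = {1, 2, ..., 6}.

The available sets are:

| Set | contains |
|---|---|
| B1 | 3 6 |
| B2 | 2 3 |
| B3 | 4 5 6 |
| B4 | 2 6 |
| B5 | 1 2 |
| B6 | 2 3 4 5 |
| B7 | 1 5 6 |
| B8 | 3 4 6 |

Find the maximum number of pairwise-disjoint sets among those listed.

B5, B8 are pairwise disjoint (B5={1,2}; B8={3,4,6}).
Every remaining set overlaps one of these, and no 3 of the listed sets are pairwise disjoint, so 2 is the maximum.

2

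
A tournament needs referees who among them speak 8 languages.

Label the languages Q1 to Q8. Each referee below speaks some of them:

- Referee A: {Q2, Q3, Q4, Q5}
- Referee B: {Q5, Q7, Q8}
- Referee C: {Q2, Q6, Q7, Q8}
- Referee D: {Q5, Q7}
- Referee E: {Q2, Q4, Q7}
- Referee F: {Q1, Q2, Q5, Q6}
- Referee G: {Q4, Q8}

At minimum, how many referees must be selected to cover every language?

Take {A, B, F}. Their union is {Q1, Q2, Q3, Q4, Q5, Q6, Q7, Q8}, which is all 8 languages.
Only F contains Q1, so F is forced; the remaining 4 languages need at least 2 more referees (each remaining referee adds at most 2) — so at least 3 referees are needed, and 3 is optimal.

3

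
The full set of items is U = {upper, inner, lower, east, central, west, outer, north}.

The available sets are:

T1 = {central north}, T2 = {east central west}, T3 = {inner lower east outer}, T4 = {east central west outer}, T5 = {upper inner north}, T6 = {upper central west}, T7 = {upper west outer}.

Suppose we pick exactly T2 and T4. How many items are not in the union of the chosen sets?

4

Union of T2, T4 = {east, central, west, outer}.
Not covered: upper, inner, lower, north — 4 items.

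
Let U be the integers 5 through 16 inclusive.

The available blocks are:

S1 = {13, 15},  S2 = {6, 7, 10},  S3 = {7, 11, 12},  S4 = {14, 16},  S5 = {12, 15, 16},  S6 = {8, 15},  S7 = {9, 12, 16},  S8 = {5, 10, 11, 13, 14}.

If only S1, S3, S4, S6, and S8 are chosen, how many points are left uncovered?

Union of S1, S3, S4, S6, S8 = {5, 7, 8, 10, 11, 12, 13, 14, 15, 16}.
Not covered: 6, 9 — 2 points.

2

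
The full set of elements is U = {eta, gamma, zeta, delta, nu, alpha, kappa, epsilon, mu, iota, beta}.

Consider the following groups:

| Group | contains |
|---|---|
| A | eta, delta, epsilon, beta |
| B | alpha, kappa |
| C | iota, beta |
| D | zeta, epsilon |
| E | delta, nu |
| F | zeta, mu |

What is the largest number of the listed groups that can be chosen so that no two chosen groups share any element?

B, C, D, E are pairwise disjoint (B={alpha,kappa}; C={iota,beta}; D={zeta,epsilon}; E={delta,nu}).
Every remaining group overlaps one of these, and no 5 of the listed groups are pairwise disjoint, so 4 is the maximum.

4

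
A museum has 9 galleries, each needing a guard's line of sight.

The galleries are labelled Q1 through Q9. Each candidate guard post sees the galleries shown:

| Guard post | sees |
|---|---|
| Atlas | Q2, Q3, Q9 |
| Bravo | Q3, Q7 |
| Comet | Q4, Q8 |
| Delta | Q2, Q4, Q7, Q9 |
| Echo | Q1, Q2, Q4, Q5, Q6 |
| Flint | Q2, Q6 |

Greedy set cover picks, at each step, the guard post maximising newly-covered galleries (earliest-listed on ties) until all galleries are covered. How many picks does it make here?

Greedy: pick Echo (covers 5 new) → pick Atlas (covers 2 new) → pick Bravo (covers 1 new) → pick Comet (covers 1 new). Total picks: 4.

4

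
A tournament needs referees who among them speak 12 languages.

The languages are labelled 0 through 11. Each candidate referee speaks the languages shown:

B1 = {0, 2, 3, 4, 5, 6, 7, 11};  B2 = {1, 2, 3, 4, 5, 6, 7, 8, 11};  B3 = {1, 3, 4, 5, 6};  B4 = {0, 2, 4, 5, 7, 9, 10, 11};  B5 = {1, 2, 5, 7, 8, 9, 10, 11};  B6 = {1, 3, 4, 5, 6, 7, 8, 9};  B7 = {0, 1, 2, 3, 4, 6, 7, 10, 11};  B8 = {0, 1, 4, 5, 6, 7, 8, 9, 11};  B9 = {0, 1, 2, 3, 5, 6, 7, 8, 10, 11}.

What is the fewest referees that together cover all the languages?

2

Take {B2, B4}. Their union is {0, 1, 2, 3, 4, 5, 6, 7, 8, 9, 10, 11}, which is all 12 languages.
No single referee has all 12 languages (the largest, B9, has 10), so 2 is optimal.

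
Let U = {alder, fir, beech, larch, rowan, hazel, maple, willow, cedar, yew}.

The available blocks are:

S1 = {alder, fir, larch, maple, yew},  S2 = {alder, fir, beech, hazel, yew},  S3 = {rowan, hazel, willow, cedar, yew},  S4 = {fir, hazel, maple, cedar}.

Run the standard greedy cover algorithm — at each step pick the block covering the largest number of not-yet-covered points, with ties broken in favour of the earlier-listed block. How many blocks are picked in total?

3

Greedy: pick S1 (covers 5 new) → pick S3 (covers 4 new) → pick S2 (covers 1 new). Total picks: 3.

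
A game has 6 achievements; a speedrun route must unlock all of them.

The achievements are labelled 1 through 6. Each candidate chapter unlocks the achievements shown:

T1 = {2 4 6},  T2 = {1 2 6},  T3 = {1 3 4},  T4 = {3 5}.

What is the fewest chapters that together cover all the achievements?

Take {T1, T3, T4}. Their union is {1, 2, 3, 4, 5, 6}, which is all 6 achievements.
Only T4 contains 5, so T4 is forced; the remaining 4 achievements need at least 2 more chapters (each remaining chapter adds at most 3) — so at least 3 chapters are needed, and 3 is optimal.

3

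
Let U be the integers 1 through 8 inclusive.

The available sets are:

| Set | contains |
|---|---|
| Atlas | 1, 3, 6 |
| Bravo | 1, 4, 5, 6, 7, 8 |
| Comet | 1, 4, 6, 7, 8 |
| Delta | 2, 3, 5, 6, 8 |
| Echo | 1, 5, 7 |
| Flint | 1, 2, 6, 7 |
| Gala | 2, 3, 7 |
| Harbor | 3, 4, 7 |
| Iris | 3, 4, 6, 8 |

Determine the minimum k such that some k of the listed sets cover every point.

2

Bravo and Delta together: Bravo ∪ Delta = {1, 2, 3, 4, 5, 6, 7, 8} — every point is covered.
No single set has all 8 points (the largest, Bravo, has 6), so 2 is optimal.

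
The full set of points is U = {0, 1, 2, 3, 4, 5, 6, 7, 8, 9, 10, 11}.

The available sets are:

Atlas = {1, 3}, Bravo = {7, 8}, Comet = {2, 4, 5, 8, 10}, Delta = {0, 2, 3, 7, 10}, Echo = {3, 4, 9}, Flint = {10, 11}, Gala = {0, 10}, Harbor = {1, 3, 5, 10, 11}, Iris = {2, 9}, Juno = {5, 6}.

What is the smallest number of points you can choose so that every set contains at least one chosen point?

5

H = {3, 5, 8, 9, 10} meets every set (each contains at least one member of H), and |H| = 5.
The sets Atlas, Bravo, Flint, Iris, Juno are pairwise disjoint, so any hitting set needs a separate point for each — at least 5. Hence 5 is optimal.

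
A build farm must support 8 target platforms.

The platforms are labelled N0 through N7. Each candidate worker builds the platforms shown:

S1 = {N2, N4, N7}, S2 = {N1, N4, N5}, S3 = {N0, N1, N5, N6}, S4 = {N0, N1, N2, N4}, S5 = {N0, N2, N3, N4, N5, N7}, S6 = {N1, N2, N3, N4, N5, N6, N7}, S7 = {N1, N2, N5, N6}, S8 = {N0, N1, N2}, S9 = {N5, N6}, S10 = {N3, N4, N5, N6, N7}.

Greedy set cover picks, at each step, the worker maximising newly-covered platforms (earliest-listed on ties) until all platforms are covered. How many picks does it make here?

Greedy: pick S6 (covers 7 new) → pick S3 (covers 1 new). Total picks: 2.

2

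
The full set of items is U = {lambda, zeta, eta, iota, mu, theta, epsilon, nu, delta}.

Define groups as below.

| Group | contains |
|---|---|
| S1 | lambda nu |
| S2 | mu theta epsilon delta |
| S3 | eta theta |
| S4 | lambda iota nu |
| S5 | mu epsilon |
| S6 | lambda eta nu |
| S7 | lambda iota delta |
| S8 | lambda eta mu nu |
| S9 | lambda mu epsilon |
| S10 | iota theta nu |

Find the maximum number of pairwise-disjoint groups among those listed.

3

S1, S3, S5 are pairwise disjoint (S1={lambda,nu}; S3={eta,theta}; S5={mu,epsilon}).
Every remaining group overlaps one of these, and no 4 of the listed groups are pairwise disjoint, so 3 is the maximum.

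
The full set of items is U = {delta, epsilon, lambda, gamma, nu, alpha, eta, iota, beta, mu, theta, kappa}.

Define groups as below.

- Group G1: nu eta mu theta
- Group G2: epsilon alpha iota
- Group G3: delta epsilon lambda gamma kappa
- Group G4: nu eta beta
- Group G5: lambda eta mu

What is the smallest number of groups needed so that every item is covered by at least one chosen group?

G1 and G2 and G3 and G4 together: G1 ∪ G2 ∪ G3 ∪ G4 = {delta, epsilon, lambda, gamma, nu, alpha, eta, iota, beta, mu, theta, kappa} — every item is covered.
Only G2 contains alpha, so G2 is forced; the remaining 9 items need at least 3 more groups (each remaining group adds at most 4) — so at least 4 groups are needed, and 4 is optimal.

4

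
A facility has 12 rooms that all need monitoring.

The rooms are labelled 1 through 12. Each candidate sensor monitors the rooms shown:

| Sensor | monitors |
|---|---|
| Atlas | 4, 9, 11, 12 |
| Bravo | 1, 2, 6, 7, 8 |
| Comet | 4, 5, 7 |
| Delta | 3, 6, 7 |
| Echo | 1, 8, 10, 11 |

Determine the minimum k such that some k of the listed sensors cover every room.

5

Take {Atlas, Bravo, Comet, Delta, Echo}. Their union is {1, 2, 3, 4, 5, 6, 7, 8, 9, 10, 11, 12}, which is all 12 rooms.
No 4 of the 5 sensors cover everything (all 5 combinations miss at least one room), so 5 is optimal.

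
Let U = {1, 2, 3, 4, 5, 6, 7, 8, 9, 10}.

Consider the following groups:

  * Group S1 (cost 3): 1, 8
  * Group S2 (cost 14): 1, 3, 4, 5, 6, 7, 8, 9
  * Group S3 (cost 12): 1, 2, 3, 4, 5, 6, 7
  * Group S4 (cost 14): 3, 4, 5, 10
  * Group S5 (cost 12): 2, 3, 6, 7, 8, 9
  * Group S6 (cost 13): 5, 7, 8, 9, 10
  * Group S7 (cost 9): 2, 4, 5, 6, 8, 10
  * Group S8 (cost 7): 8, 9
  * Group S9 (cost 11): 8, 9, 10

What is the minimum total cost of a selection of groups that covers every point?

23

S2, S7 together cover every point (S2 ∪ S7 = {1, 2, 3, 4, 5, 6, 7, 8, 9, 10}); total cost 14 + 9 = 23.
The greedy pick S1, S7, S5 costs 24; no covering selection beats 23.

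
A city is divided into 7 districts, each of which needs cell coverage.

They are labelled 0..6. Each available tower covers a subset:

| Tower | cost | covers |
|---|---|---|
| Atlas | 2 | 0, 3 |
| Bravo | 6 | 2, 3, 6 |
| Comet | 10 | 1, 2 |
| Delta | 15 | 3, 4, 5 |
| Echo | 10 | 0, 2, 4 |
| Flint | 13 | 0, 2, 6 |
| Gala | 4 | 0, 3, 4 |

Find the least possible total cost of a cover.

Atlas, Bravo, Comet, Delta together cover every district (Atlas ∪ Bravo ∪ Comet ∪ Delta = {0, 1, 2, 3, 4, 5, 6}); total cost 2 + 6 + 10 + 15 = 33.
The greedy pick Atlas, Bravo, Gala, Comet, Delta costs 37; no covering selection beats 33.

33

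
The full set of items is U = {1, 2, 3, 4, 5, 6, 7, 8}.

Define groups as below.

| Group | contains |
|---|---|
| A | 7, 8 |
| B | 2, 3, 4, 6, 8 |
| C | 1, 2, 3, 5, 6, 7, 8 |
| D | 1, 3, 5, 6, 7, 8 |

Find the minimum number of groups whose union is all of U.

2

B and C together: B ∪ C = {1, 2, 3, 4, 5, 6, 7, 8} — every item is covered.
No single group has all 8 items (the largest, C, has 7), so 2 is optimal.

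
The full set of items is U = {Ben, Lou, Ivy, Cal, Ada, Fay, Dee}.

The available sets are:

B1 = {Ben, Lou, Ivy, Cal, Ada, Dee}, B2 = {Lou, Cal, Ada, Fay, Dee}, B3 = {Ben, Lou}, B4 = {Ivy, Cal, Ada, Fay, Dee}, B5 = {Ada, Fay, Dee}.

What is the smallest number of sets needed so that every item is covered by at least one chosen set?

B3 and B4 together: B3 ∪ B4 = {Ben, Lou, Ivy, Cal, Ada, Fay, Dee} — every item is covered.
No single set has all 7 items (the largest, B1, has 6), so 2 is optimal.

2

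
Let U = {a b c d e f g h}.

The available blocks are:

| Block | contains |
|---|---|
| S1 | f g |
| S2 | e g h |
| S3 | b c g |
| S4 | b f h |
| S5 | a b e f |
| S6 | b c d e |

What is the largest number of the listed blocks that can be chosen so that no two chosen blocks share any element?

2

S1, S6 are pairwise disjoint (S1={f,g}; S6={b,c,d,e}).
Every remaining block overlaps one of these, and no 3 of the listed blocks are pairwise disjoint, so 2 is the maximum.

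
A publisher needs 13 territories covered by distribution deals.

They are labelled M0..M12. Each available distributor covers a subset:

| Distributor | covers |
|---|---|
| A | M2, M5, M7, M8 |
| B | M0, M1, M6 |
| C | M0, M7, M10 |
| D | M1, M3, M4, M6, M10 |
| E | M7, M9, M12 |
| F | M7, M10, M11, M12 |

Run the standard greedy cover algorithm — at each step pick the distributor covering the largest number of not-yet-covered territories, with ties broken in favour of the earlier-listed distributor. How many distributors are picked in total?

Greedy: pick D (covers 5 new) → pick A (covers 4 new) → pick E (covers 2 new) → pick B (covers 1 new) → pick F (covers 1 new). Total picks: 5.

5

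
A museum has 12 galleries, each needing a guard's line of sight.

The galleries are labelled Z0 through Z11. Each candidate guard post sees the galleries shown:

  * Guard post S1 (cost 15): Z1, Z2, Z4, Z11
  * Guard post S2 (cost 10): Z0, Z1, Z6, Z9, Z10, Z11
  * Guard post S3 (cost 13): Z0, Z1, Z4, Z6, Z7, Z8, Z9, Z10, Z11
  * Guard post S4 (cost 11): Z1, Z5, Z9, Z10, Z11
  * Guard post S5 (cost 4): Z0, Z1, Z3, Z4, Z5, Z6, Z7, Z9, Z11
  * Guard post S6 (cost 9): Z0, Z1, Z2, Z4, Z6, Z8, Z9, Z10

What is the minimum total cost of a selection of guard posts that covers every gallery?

13

S5, S6 together cover every gallery (S5 ∪ S6 = {Z0, Z1, Z2, Z3, Z4, Z5, Z6, Z7, Z8, Z9, Z10, Z11}); total cost 4 + 9 = 13.
No covering selection has total cost below 13.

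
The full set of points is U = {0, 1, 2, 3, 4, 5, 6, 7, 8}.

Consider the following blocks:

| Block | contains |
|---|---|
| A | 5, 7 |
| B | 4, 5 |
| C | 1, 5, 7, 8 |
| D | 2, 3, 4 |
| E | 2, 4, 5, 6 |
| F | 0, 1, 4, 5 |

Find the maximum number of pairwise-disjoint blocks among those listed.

2

A, D are pairwise disjoint (A={5,7}; D={2,3,4}).
Every remaining block overlaps one of these, and no 3 of the listed blocks are pairwise disjoint, so 2 is the maximum.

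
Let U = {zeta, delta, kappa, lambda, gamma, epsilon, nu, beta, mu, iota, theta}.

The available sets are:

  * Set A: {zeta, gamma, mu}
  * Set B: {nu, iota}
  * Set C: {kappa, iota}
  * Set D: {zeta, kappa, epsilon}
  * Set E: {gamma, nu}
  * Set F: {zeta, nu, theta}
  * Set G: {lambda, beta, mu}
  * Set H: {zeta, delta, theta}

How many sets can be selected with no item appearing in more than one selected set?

4

C, E, G, H are pairwise disjoint (C={kappa,iota}; E={gamma,nu}; G={lambda,beta,mu}; H={zeta,delta,theta}).
Every remaining set overlaps one of these, and no 5 of the listed sets are pairwise disjoint, so 4 is the maximum.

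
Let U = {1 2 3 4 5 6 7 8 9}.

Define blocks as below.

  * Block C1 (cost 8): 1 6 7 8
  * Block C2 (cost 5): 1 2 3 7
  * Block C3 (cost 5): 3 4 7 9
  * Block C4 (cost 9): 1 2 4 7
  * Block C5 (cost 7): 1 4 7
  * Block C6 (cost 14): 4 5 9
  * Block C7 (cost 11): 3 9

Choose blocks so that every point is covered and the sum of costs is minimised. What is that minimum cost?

C1, C2, C6 together cover every point (C1 ∪ C2 ∪ C6 = {1, 2, 3, 4, 5, 6, 7, 8, 9}); total cost 8 + 5 + 14 = 27.
The greedy pick C2, C3, C1, C6 costs 32; no covering selection beats 27.

27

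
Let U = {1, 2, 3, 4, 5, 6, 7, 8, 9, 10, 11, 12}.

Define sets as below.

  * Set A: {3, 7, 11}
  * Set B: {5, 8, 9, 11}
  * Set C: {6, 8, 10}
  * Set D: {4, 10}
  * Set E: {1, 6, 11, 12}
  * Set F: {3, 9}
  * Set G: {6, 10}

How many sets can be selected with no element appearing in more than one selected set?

3

D, E, F are pairwise disjoint (D={4,10}; E={1,6,11,12}; F={3,9}).
Every remaining set overlaps one of these, and no 4 of the listed sets are pairwise disjoint, so 3 is the maximum.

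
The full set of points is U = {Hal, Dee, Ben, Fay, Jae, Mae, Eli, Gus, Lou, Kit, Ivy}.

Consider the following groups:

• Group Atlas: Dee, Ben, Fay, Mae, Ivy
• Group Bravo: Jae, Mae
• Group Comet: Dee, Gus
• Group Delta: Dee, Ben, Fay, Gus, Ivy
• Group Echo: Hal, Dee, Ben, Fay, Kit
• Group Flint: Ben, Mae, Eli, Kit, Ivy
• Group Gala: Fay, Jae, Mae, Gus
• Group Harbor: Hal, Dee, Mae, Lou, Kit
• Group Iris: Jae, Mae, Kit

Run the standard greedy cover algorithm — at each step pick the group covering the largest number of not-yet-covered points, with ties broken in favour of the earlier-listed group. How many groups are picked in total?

4

Greedy: pick Atlas (covers 5 new) → pick Harbor (covers 3 new) → pick Gala (covers 2 new) → pick Flint (covers 1 new). Total picks: 4.
(The true minimum cover uses only 3 groups, so greedy is not optimal here.)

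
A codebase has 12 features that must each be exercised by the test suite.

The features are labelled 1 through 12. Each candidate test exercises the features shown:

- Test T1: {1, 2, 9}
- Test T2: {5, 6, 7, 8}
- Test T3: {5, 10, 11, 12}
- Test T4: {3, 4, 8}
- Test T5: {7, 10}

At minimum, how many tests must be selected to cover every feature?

4

Take {T1, T2, T3, T4}. Their union is {1, 2, 3, 4, 5, 6, 7, 8, 9, 10, 11, 12}, which is all 12 features.
Only T1 contains 1, so T1 is forced; the remaining 9 features need at least 3 more tests (each remaining test adds at most 4) — so at least 4 tests are needed, and 4 is optimal.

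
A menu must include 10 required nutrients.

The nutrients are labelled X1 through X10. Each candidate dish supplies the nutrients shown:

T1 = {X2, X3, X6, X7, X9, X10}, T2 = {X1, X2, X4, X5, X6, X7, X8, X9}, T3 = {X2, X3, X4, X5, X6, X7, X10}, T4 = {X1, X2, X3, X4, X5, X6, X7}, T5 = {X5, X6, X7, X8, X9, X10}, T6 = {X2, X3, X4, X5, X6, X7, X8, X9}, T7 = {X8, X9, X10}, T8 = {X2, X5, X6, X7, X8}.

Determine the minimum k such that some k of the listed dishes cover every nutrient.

2

Take {T4, T5}. Their union is {X1, X2, X3, X4, X5, X6, X7, X8, X9, X10}, which is all 10 nutrients.
No single dish has all 10 nutrients (the largest, T2, has 8), so 2 is optimal.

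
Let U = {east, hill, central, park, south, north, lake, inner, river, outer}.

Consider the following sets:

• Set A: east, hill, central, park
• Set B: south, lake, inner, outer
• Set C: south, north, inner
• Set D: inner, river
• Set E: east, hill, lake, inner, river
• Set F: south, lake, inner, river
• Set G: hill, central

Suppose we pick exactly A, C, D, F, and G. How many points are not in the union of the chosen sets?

Union of A, C, D, F, G = {east, hill, central, park, south, north, lake, inner, river}.
Not covered: outer — 1 point.

1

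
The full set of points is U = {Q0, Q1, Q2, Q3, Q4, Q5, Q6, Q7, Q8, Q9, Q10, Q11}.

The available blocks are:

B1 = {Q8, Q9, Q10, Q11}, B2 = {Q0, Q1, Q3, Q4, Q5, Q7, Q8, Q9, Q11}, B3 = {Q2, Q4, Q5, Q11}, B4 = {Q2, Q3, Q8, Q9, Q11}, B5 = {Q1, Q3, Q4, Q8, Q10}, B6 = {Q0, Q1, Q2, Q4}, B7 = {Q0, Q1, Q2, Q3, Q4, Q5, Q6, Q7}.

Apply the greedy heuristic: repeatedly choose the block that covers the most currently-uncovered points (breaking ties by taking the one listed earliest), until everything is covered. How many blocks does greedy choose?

Greedy: pick B2 (covers 9 new) → pick B7 (covers 2 new) → pick B1 (covers 1 new). Total picks: 3.
(The true minimum cover uses only 2 blocks, so greedy is not optimal here.)

3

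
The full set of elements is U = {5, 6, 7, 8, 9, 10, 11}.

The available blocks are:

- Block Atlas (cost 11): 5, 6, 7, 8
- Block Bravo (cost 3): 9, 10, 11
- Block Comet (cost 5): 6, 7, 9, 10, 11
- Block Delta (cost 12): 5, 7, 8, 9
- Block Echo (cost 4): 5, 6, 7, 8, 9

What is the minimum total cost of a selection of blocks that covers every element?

Bravo, Echo together cover every element (Bravo ∪ Echo = {5, 6, 7, 8, 9, 10, 11}); total cost 3 + 4 = 7.
No covering selection has total cost below 7.

7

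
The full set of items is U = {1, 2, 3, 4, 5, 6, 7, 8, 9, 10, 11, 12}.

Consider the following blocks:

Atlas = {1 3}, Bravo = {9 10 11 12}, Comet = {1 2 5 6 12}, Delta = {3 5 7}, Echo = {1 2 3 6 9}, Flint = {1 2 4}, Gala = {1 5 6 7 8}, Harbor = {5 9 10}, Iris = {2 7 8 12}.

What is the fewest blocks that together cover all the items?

4

Bravo and Delta and Flint and Gala together: Bravo ∪ Delta ∪ Flint ∪ Gala = {1, 2, 3, 4, 5, 6, 7, 8, 9, 10, 11, 12} — every item is covered.
Only Flint contains 4, so Flint is forced; the remaining 9 items need at least 3 more blocks (each remaining block adds at most 4) — so at least 4 blocks are needed, and 4 is optimal.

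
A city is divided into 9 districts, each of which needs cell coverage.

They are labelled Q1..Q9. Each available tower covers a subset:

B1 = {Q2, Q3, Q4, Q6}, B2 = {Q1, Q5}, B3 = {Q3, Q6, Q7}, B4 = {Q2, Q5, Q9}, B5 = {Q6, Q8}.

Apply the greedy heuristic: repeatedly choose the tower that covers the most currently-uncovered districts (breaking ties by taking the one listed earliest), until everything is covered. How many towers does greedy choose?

5

Greedy: pick B1 (covers 4 new) → pick B2 (covers 2 new) → pick B3 (covers 1 new) → pick B4 (covers 1 new) → pick B5 (covers 1 new). Total picks: 5.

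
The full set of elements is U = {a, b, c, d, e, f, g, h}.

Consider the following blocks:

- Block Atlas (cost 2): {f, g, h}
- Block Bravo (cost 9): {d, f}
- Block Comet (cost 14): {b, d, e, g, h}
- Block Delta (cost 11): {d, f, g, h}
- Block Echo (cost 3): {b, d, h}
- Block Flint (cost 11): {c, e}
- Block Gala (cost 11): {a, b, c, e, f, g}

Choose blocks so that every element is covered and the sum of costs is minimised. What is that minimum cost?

Echo, Gala together cover every element (Echo ∪ Gala = {a, b, c, d, e, f, g, h}); total cost 3 + 11 = 14.
The greedy pick Atlas, Echo, Gala costs 16; no covering selection beats 14.

14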